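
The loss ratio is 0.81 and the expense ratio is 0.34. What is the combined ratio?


Combined ratio = loss ratio + expense ratio
= 0.81 + 0.34
= 1.15


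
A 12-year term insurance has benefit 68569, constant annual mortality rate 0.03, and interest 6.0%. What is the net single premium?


NSP = benefit * sum_{k=0}^{n-1} k_p_x * q * v^(k+1)
With constant q=0.03, v=0.943396
Sum = 0.218394
NSP = 68569 * 0.218394
= 14975.0491


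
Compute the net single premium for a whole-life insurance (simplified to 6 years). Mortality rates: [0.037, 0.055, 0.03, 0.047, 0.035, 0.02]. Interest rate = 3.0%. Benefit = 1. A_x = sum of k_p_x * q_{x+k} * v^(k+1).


v = 0.970874
Year 0: k_p_x=1.0, q=0.037, term=0.035922
Year 1: k_p_x=0.963, q=0.055, term=0.049925
Year 2: k_p_x=0.910035, q=0.03, term=0.024984
Year 3: k_p_x=0.882734, q=0.047, term=0.036862
Year 4: k_p_x=0.841245, q=0.035, term=0.025398
Year 5: k_p_x=0.811802, q=0.02, term=0.013597
A_x = 0.1867


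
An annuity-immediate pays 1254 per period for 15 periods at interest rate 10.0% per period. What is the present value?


PV = PMT * (1 - (1+i)^(-n)) / i
= 1254 * (1 - (1+0.1)^(-15)) / 0.1
= 1254 * (1 - 0.239392) / 0.1
= 1254 * 7.60608
= 9538.0237


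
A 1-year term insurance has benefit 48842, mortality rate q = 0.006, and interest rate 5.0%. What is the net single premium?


NSP = benefit * q * v
v = 1/(1+i) = 0.952381
NSP = 48842 * 0.006 * 0.952381
= 279.0971


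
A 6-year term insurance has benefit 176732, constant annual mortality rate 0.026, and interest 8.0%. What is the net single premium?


NSP = benefit * sum_{k=0}^{n-1} k_p_x * q * v^(k+1)
With constant q=0.026, v=0.925926
Sum = 0.113312
NSP = 176732 * 0.113312
= 20025.8499


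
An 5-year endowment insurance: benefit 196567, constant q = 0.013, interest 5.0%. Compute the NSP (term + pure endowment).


Term component = 10793.2372
Pure endowment = 5_p_x * v^5 * benefit = 0.936668 * 0.783526 * 196567 = 144261.312
NSP = 155054.5492


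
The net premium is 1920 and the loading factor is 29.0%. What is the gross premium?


Gross = net * (1 + loading)
= 1920 * (1 + 0.29)
= 1920 * 1.29
= 2476.8


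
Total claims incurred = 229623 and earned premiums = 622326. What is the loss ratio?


Loss ratio = claims / premiums
= 229623 / 622326
= 0.369


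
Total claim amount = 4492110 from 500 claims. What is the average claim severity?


severity = total / number
= 4492110 / 500
= 8984.22


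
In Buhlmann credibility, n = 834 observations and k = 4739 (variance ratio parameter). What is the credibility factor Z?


Z = n / (n + k)
= 834 / (834 + 4739)
= 834 / 5573
= 0.1497


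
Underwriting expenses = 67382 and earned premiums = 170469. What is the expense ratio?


Expense ratio = expenses / premiums
= 67382 / 170469
= 0.3953


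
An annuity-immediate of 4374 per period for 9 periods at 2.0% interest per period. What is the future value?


FV = PMT * ((1+i)^n - 1) / i
= 4374 * ((1.02)^9 - 1) / 0.02
= 4374 * (1.195093 - 1) / 0.02
= 42666.7448


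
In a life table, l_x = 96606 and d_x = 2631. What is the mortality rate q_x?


q_x = d_x / l_x
= 2631 / 96606
= 0.0272


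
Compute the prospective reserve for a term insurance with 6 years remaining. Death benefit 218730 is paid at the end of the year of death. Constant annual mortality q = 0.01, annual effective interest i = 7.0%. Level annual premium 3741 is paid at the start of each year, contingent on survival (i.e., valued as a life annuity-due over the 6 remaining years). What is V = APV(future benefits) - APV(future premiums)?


v = 1/(1+i) = 0.934579
APV(future benefits) per unit = sum_{k=0}^{5} k_p_x * q * v^(k+1) = 0.046582
APV(future benefits) = 218730 * 0.046582 = 10188.7721
Life annuity-due factor ä_{x:6} = sum_{k=0}^{5} k_p_x * v^k = 4.984221
APV(future premiums) = 3741 * 4.984221 = 18645.9701
V = 10188.7721 - 18645.9701
= -8457.1979


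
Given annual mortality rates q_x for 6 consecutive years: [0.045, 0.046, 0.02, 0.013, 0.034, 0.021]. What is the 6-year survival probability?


p_k = 1 - q_k for each year
Survival = product of (1 - q_k)
= 0.955 * 0.954 * 0.98 * 0.987 * 0.966 * 0.979
= 0.8334


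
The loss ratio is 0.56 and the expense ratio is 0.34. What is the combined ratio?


Combined ratio = loss ratio + expense ratio
= 0.56 + 0.34
= 0.9


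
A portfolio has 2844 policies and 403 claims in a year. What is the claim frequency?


frequency = claims / policies
= 403 / 2844
= 0.1417


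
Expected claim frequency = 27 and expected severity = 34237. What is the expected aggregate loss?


E[S] = E[N] * E[X]
= 27 * 34237
= 924399


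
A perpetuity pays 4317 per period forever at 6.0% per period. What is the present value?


PV = PMT / i
= 4317 / 0.06
= 71950.0


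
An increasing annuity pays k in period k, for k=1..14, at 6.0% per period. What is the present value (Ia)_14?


(Ia)_n = sum_{k=1}^{n} k * v^k, v = 1/(1+i)
v = 0.943396
Sum computed term by term:
(Ia)_14 = 61.0078


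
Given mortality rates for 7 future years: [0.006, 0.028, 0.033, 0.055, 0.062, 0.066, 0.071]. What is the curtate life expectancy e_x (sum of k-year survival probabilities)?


e_x = sum_{k=1}^{n} k_p_x
k_p_x values:
  1_p_x = 0.994
  2_p_x = 0.966168
  3_p_x = 0.934284
  4_p_x = 0.882899
  5_p_x = 0.828159
  6_p_x = 0.773501
  7_p_x = 0.718582
e_x = 6.0976


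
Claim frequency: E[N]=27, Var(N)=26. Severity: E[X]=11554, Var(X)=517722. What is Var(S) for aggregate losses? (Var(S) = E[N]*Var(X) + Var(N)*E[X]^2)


Var(S) = E[N]*Var(X) + Var(N)*E[X]^2
= 27*517722 + 26*11554^2
= 13978494 + 3470867816
= 3.4848e+09


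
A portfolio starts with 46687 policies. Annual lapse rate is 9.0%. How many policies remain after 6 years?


remaining = initial * (1 - lapse)^years
= 46687 * (1 - 0.09)^6
= 46687 * 0.567869
= 26512.1118


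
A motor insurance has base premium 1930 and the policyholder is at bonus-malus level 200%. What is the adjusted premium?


adjusted = base * BM_level / 100
= 1930 * 200 / 100
= 1930 * 2.0
= 3860.0


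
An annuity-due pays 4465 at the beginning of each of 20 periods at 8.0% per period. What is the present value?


PV_due = PMT * (1-(1+i)^(-n))/i * (1+i)
PV_immediate = 43838.0282
PV_due = 43838.0282 * 1.08
= 47345.0704


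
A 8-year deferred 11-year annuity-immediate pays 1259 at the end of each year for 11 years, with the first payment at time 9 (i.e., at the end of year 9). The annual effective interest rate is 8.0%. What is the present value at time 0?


PV at time 8 of the 11-year annuity-immediate:
a_n = 1259 * (1-(1+0.08)^(-11))/0.08 = 8987.956
Discount back 8 years to time 0:
PV = 8987.956 * (1+0.08)^(-8)
= 8987.956 * 0.540269
= 4855.913


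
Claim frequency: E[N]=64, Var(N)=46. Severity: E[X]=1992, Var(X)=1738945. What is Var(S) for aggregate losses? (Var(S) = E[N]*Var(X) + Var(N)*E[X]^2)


Var(S) = E[N]*Var(X) + Var(N)*E[X]^2
= 64*1738945 + 46*1992^2
= 111292480 + 182530944
= 2.9382e+08


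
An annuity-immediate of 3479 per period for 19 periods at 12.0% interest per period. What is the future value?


FV = PMT * ((1+i)^n - 1) / i
= 3479 * ((1.12)^19 - 1) / 0.12
= 3479 * (8.612762 - 1) / 0.12
= 220706.6493


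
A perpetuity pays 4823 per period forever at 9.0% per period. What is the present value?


PV = PMT / i
= 4823 / 0.09
= 53588.8889


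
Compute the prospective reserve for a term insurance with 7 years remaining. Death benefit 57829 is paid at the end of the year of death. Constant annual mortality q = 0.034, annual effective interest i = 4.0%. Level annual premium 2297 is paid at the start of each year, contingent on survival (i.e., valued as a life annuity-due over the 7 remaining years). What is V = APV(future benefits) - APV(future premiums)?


v = 1/(1+i) = 0.961538
APV(future benefits) per unit = sum_{k=0}^{6} k_p_x * q * v^(k+1) = 0.185394
APV(future benefits) = 57829 * 0.185394 = 10721.1714
Life annuity-due factor ä_{x:7} = sum_{k=0}^{6} k_p_x * v^k = 5.670887
APV(future premiums) = 2297 * 5.670887 = 13026.027
V = 10721.1714 - 13026.027
= -2304.8556


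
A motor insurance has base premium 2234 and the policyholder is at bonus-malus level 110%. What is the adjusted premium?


adjusted = base * BM_level / 100
= 2234 * 110 / 100
= 2234 * 1.1
= 2457.4


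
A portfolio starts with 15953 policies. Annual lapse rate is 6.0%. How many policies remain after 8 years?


remaining = initial * (1 - lapse)^years
= 15953 * (1 - 0.06)^8
= 15953 * 0.609569
= 9724.4533


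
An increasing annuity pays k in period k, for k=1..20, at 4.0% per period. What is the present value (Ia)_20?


(Ia)_n = sum_{k=1}^{n} k * v^k, v = 1/(1+i)
v = 0.961538
Sum computed term by term:
(Ia)_20 = 125.155


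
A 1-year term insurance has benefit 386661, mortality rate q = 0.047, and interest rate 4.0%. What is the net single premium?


NSP = benefit * q * v
v = 1/(1+i) = 0.961538
NSP = 386661 * 0.047 * 0.961538
= 17474.1029


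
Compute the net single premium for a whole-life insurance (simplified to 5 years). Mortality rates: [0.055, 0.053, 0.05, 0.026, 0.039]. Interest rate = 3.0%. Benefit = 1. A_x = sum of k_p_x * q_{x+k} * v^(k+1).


v = 0.970874
Year 0: k_p_x=1.0, q=0.055, term=0.053398
Year 1: k_p_x=0.945, q=0.053, term=0.04721
Year 2: k_p_x=0.894915, q=0.05, term=0.040949
Year 3: k_p_x=0.850169, q=0.026, term=0.019639
Year 4: k_p_x=0.828065, q=0.039, term=0.027858
A_x = 0.1891


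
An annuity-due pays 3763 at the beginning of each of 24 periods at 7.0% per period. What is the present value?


PV_due = PMT * (1-(1+i)^(-n))/i * (1+i)
PV_immediate = 43159.1038
PV_due = 43159.1038 * 1.07
= 46180.2411


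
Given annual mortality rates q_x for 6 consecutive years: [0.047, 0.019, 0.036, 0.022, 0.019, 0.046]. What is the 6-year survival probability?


p_k = 1 - q_k for each year
Survival = product of (1 - q_k)
= 0.953 * 0.981 * 0.964 * 0.978 * 0.981 * 0.954
= 0.8249


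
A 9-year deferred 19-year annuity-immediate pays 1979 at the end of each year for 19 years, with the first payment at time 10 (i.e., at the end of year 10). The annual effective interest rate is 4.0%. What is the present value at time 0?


PV at time 9 of the 19-year annuity-immediate:
a_n = 1979 * (1-(1+0.04)^(-19))/0.04 = 25992.0661
Discount back 9 years to time 0:
PV = 25992.0661 * (1+0.04)^(-9)
= 25992.0661 * 0.702587
= 18261.6809


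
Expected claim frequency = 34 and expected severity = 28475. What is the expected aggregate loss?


E[S] = E[N] * E[X]
= 34 * 28475
= 968150


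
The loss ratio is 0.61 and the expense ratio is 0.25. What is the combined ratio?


Combined ratio = loss ratio + expense ratio
= 0.61 + 0.25
= 0.86


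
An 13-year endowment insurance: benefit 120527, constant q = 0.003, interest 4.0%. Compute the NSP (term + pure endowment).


Term component = 3552.1659
Pure endowment = 13_p_x * v^13 * benefit = 0.961694 * 0.600574 * 120527 = 69612.6223
NSP = 73164.7882


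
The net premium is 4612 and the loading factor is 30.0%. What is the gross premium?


Gross = net * (1 + loading)
= 4612 * (1 + 0.3)
= 4612 * 1.3
= 5995.6


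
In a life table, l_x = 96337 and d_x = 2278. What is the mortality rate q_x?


q_x = d_x / l_x
= 2278 / 96337
= 0.0236


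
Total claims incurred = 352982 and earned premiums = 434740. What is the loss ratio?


Loss ratio = claims / premiums
= 352982 / 434740
= 0.8119


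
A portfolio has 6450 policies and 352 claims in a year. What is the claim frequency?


frequency = claims / policies
= 352 / 6450
= 0.0546


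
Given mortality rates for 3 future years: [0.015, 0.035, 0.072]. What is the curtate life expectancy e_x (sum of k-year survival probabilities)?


e_x = sum_{k=1}^{n} k_p_x
k_p_x values:
  1_p_x = 0.985
  2_p_x = 0.950525
  3_p_x = 0.882087
e_x = 2.8176


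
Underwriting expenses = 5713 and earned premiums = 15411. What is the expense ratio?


Expense ratio = expenses / premiums
= 5713 / 15411
= 0.3707


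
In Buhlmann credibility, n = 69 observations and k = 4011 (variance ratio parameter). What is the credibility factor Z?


Z = n / (n + k)
= 69 / (69 + 4011)
= 69 / 4080
= 0.0169


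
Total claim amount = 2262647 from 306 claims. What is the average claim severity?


severity = total / number
= 2262647 / 306
= 7394.2712


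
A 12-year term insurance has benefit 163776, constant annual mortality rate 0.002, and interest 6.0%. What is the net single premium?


NSP = benefit * sum_{k=0}^{n-1} k_p_x * q * v^(k+1)
With constant q=0.002, v=0.943396
Sum = 0.016607
NSP = 163776 * 0.016607
= 2719.8839


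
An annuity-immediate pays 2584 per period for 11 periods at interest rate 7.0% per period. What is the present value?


PV = PMT * (1 - (1+i)^(-n)) / i
= 2584 * (1 - (1+0.07)^(-11)) / 0.07
= 2584 * (1 - 0.475093) / 0.07
= 2584 * 7.498674
= 19376.5745


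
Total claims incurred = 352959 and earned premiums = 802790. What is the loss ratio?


Loss ratio = claims / premiums
= 352959 / 802790
= 0.4397


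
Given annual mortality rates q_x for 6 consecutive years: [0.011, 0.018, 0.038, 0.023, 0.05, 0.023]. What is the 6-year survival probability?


p_k = 1 - q_k for each year
Survival = product of (1 - q_k)
= 0.989 * 0.982 * 0.962 * 0.977 * 0.95 * 0.977
= 0.8472


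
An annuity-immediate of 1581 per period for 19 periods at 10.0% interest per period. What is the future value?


FV = PMT * ((1+i)^n - 1) / i
= 1581 * ((1.1)^19 - 1) / 0.1
= 1581 * (6.115909 - 1) / 0.1
= 80882.522


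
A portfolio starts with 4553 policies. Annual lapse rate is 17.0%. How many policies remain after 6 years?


remaining = initial * (1 - lapse)^years
= 4553 * (1 - 0.17)^6
= 4553 * 0.32694
= 1488.5595


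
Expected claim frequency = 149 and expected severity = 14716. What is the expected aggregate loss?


E[S] = E[N] * E[X]
= 149 * 14716
= 2.1927e+06


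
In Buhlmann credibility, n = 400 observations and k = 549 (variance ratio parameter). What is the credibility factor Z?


Z = n / (n + k)
= 400 / (400 + 549)
= 400 / 949
= 0.4215


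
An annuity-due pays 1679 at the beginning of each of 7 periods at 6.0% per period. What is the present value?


PV_due = PMT * (1-(1+i)^(-n))/i * (1+i)
PV_immediate = 9372.8184
PV_due = 9372.8184 * 1.06
= 9935.1875


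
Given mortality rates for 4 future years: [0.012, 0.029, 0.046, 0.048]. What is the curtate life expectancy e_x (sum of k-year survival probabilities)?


e_x = sum_{k=1}^{n} k_p_x
k_p_x values:
  1_p_x = 0.988
  2_p_x = 0.959348
  3_p_x = 0.915218
  4_p_x = 0.871288
e_x = 3.7339


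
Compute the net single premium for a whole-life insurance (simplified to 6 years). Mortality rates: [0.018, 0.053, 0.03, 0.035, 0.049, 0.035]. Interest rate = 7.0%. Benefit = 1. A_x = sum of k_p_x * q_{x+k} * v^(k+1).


v = 0.934579
Year 0: k_p_x=1.0, q=0.018, term=0.016822
Year 1: k_p_x=0.982, q=0.053, term=0.045459
Year 2: k_p_x=0.929954, q=0.03, term=0.022774
Year 3: k_p_x=0.902055, q=0.035, term=0.024086
Year 4: k_p_x=0.870483, q=0.049, term=0.030411
Year 5: k_p_x=0.82783, q=0.035, term=0.019307
A_x = 0.1589


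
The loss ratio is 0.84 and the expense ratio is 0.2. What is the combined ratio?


Combined ratio = loss ratio + expense ratio
= 0.84 + 0.2
= 1.04


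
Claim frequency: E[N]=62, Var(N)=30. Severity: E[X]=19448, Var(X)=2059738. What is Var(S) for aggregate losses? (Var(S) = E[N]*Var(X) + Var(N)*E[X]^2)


Var(S) = E[N]*Var(X) + Var(N)*E[X]^2
= 62*2059738 + 30*19448^2
= 127703756 + 11346741120
= 1.1474e+10


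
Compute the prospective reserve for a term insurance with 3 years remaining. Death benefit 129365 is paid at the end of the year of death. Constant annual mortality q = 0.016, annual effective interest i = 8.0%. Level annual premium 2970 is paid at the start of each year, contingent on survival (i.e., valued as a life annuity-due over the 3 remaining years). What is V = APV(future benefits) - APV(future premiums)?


v = 1/(1+i) = 0.925926
APV(future benefits) per unit = sum_{k=0}^{2} k_p_x * q * v^(k+1) = 0.040611
APV(future benefits) = 129365 * 0.040611 = 5253.6268
Life annuity-due factor ä_{x:3} = sum_{k=0}^{2} k_p_x * v^k = 2.741235
APV(future premiums) = 2970 * 2.741235 = 8141.4667
V = 5253.6268 - 8141.4667
= -2887.8399


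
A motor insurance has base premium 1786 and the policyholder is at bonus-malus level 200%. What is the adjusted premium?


adjusted = base * BM_level / 100
= 1786 * 200 / 100
= 1786 * 2.0
= 3572.0


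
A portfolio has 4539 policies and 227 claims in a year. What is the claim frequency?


frequency = claims / policies
= 227 / 4539
= 0.05


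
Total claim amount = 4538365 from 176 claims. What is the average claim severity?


severity = total / number
= 4538365 / 176
= 25786.1648


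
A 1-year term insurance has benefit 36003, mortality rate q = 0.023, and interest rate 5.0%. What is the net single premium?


NSP = benefit * q * v
v = 1/(1+i) = 0.952381
NSP = 36003 * 0.023 * 0.952381
= 788.6371


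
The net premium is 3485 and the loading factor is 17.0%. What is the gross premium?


Gross = net * (1 + loading)
= 3485 * (1 + 0.17)
= 3485 * 1.17
= 4077.45


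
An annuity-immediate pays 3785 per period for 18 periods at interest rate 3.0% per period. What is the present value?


PV = PMT * (1 - (1+i)^(-n)) / i
= 3785 * (1 - (1+0.03)^(-18)) / 0.03
= 3785 * (1 - 0.587395) / 0.03
= 3785 * 13.753513
= 52057.047


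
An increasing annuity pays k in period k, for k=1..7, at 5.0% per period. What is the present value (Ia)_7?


(Ia)_n = sum_{k=1}^{n} k * v^k, v = 1/(1+i)
v = 0.952381
Sum computed term by term:
(Ia)_7 = 22.0185


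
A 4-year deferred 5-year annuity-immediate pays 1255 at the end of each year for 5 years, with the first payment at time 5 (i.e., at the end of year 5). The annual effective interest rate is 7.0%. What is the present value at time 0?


PV at time 4 of the 5-year annuity-immediate:
a_n = 1255 * (1-(1+0.07)^(-5))/0.07 = 5145.7478
Discount back 4 years to time 0:
PV = 5145.7478 * (1+0.07)^(-4)
= 5145.7478 * 0.762895
= 3925.6663


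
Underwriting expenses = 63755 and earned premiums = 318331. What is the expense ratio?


Expense ratio = expenses / premiums
= 63755 / 318331
= 0.2003


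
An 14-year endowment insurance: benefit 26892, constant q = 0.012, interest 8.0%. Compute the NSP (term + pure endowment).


Term component = 2499.1399
Pure endowment = 14_p_x * v^14 * benefit = 0.844495 * 0.340461 * 26892 = 7731.9271
NSP = 10231.067


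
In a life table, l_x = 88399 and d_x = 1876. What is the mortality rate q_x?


q_x = d_x / l_x
= 1876 / 88399
= 0.0212


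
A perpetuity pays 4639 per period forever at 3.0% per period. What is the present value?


PV = PMT / i
= 4639 / 0.03
= 154633.3333


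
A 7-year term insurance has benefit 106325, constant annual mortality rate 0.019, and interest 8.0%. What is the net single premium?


NSP = benefit * sum_{k=0}^{n-1} k_p_x * q * v^(k+1)
With constant q=0.019, v=0.925926
Sum = 0.094007
NSP = 106325 * 0.094007
= 9995.3327


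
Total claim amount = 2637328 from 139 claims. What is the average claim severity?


severity = total / number
= 2637328 / 139
= 18973.5827


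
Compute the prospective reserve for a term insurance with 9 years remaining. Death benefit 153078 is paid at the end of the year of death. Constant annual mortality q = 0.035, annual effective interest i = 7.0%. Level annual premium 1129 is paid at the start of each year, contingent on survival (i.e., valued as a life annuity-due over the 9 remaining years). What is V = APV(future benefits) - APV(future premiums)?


v = 1/(1+i) = 0.934579
APV(future benefits) per unit = sum_{k=0}^{8} k_p_x * q * v^(k+1) = 0.201759
APV(future benefits) = 153078 * 0.201759 = 30884.8926
Life annuity-due factor ä_{x:9} = sum_{k=0}^{8} k_p_x * v^k = 6.168067
APV(future premiums) = 1129 * 6.168067 = 6963.7471
V = 30884.8926 - 6963.7471
= 23921.1455


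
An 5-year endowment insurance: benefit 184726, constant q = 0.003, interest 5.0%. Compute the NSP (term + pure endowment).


Term component = 2385.6466
Pure endowment = 5_p_x * v^5 * benefit = 0.98509 * 0.783526 * 184726 = 142579.5772
NSP = 144965.2238


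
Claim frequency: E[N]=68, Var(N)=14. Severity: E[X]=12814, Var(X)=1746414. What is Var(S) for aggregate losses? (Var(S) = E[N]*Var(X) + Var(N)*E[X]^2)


Var(S) = E[N]*Var(X) + Var(N)*E[X]^2
= 68*1746414 + 14*12814^2
= 118756152 + 2298780344
= 2.4175e+09


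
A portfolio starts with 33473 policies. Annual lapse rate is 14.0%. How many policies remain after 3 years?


remaining = initial * (1 - lapse)^years
= 33473 * (1 - 0.14)^3
= 33473 * 0.636056
= 21290.7025


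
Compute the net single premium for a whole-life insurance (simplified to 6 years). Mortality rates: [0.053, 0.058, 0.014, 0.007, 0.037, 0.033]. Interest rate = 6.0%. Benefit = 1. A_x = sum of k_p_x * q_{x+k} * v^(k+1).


v = 0.943396
Year 0: k_p_x=1.0, q=0.053, term=0.05
Year 1: k_p_x=0.947, q=0.058, term=0.048884
Year 2: k_p_x=0.892074, q=0.014, term=0.010486
Year 3: k_p_x=0.879585, q=0.007, term=0.004877
Year 4: k_p_x=0.873428, q=0.037, term=0.024149
Year 5: k_p_x=0.841111, q=0.033, term=0.019567
A_x = 0.158


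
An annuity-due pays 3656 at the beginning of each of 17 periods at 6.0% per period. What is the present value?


PV_due = PMT * (1-(1+i)^(-n))/i * (1+i)
PV_immediate = 38304.8614
PV_due = 38304.8614 * 1.06
= 40603.1531


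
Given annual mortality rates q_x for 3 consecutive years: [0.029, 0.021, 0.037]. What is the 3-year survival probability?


p_k = 1 - q_k for each year
Survival = product of (1 - q_k)
= 0.971 * 0.979 * 0.963
= 0.9154


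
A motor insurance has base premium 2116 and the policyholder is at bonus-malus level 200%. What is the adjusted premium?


adjusted = base * BM_level / 100
= 2116 * 200 / 100
= 2116 * 2.0
= 4232.0


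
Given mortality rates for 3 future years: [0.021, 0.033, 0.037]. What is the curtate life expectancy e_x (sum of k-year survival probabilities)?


e_x = sum_{k=1}^{n} k_p_x
k_p_x values:
  1_p_x = 0.979
  2_p_x = 0.946693
  3_p_x = 0.911665
e_x = 2.8374


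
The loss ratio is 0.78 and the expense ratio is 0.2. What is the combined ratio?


Combined ratio = loss ratio + expense ratio
= 0.78 + 0.2
= 0.98


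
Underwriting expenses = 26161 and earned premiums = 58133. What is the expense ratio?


Expense ratio = expenses / premiums
= 26161 / 58133
= 0.45


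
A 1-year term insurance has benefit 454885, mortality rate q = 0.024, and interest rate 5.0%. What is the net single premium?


NSP = benefit * q * v
v = 1/(1+i) = 0.952381
NSP = 454885 * 0.024 * 0.952381
= 10397.3714


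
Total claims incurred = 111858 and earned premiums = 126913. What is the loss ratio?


Loss ratio = claims / premiums
= 111858 / 126913
= 0.8814


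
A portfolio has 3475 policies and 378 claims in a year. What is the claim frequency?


frequency = claims / policies
= 378 / 3475
= 0.1088


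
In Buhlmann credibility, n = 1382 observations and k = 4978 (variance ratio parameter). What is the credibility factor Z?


Z = n / (n + k)
= 1382 / (1382 + 4978)
= 1382 / 6360
= 0.2173


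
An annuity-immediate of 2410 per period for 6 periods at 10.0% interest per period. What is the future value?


FV = PMT * ((1+i)^n - 1) / i
= 2410 * ((1.1)^6 - 1) / 0.1
= 2410 * (1.771561 - 1) / 0.1
= 18594.6201


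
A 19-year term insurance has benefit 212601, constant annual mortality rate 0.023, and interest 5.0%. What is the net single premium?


NSP = benefit * sum_{k=0}^{n-1} k_p_x * q * v^(k+1)
With constant q=0.023, v=0.952381
Sum = 0.234937
NSP = 212601 * 0.234937
= 49947.7717


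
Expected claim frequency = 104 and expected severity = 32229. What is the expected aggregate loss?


E[S] = E[N] * E[X]
= 104 * 32229
= 3.3518e+06


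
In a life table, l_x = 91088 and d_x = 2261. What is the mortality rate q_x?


q_x = d_x / l_x
= 2261 / 91088
= 0.0248


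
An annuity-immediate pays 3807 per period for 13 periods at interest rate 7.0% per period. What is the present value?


PV = PMT * (1 - (1+i)^(-n)) / i
= 3807 * (1 - (1+0.07)^(-13)) / 0.07
= 3807 * (1 - 0.414964) / 0.07
= 3807 * 8.357651
= 31817.5764


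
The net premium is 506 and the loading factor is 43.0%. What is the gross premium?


Gross = net * (1 + loading)
= 506 * (1 + 0.43)
= 506 * 1.43
= 723.58


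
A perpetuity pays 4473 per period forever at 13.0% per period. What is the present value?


PV = PMT / i
= 4473 / 0.13
= 34407.6923


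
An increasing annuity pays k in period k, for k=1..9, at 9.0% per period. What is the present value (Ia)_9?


(Ia)_n = sum_{k=1}^{n} k * v^k, v = 1/(1+i)
v = 0.917431
Sum computed term by term:
(Ia)_9 = 26.5663


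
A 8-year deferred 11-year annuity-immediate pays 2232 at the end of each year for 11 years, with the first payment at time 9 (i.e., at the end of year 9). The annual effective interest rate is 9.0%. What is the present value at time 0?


PV at time 8 of the 11-year annuity-immediate:
a_n = 2232 * (1-(1+0.09)^(-11))/0.09 = 15189.1853
Discount back 8 years to time 0:
PV = 15189.1853 * (1+0.09)^(-8)
= 15189.1853 * 0.501866
= 7622.9399


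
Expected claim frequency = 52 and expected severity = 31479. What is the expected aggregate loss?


E[S] = E[N] * E[X]
= 52 * 31479
= 1.6369e+06


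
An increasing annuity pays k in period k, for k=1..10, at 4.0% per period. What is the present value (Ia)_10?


(Ia)_n = sum_{k=1}^{n} k * v^k, v = 1/(1+i)
v = 0.961538
Sum computed term by term:
(Ia)_10 = 41.9922


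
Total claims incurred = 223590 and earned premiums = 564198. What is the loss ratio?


Loss ratio = claims / premiums
= 223590 / 564198
= 0.3963


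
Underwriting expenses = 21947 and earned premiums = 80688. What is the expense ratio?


Expense ratio = expenses / premiums
= 21947 / 80688
= 0.272


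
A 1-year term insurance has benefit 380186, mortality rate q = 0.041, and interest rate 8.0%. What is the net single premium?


NSP = benefit * q * v
v = 1/(1+i) = 0.925926
NSP = 380186 * 0.041 * 0.925926
= 14432.987


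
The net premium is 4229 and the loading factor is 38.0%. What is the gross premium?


Gross = net * (1 + loading)
= 4229 * (1 + 0.38)
= 4229 * 1.38
= 5836.02


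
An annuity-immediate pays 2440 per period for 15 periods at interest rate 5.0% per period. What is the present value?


PV = PMT * (1 - (1+i)^(-n)) / i
= 2440 * (1 - (1+0.05)^(-15)) / 0.05
= 2440 * (1 - 0.481017) / 0.05
= 2440 * 10.379658
= 25326.3656


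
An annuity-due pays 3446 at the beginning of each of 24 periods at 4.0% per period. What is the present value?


PV_due = PMT * (1-(1+i)^(-n))/i * (1+i)
PV_immediate = 52541.035
PV_due = 52541.035 * 1.04
= 54642.6764


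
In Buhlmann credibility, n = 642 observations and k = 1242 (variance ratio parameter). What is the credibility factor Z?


Z = n / (n + k)
= 642 / (642 + 1242)
= 642 / 1884
= 0.3408


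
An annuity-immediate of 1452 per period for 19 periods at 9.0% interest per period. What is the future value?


FV = PMT * ((1+i)^n - 1) / i
= 1452 * ((1.09)^19 - 1) / 0.09
= 1452 * (5.141661 - 1) / 0.09
= 66818.8016


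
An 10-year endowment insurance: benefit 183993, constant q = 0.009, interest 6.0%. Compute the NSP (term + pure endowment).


Term component = 11756.5165
Pure endowment = 10_p_x * v^10 * benefit = 0.913559 * 0.558395 * 183993 = 93859.7067
NSP = 105616.2232


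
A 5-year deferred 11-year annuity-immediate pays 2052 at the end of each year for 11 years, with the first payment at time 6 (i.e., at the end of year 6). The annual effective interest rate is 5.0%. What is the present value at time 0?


PV at time 5 of the 11-year annuity-immediate:
a_n = 2052 * (1-(1+0.05)^(-11))/0.05 = 17044.762
Discount back 5 years to time 0:
PV = 17044.762 * (1+0.05)^(-5)
= 17044.762 * 0.783526
= 13355.017


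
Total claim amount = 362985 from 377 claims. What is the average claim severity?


severity = total / number
= 362985 / 377
= 962.8249


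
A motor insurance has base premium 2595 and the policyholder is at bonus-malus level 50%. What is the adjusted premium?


adjusted = base * BM_level / 100
= 2595 * 50 / 100
= 2595 * 0.5
= 1297.5


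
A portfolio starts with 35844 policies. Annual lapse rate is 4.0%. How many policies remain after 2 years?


remaining = initial * (1 - lapse)^years
= 35844 * (1 - 0.04)^2
= 35844 * 0.9216
= 33033.8304


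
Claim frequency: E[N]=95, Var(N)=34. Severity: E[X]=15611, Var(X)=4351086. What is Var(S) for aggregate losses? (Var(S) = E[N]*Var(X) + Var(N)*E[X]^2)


Var(S) = E[N]*Var(X) + Var(N)*E[X]^2
= 95*4351086 + 34*15611^2
= 413353170 + 8285912914
= 8.6993e+09


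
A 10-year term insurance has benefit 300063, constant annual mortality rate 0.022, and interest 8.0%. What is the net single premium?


NSP = benefit * sum_{k=0}^{n-1} k_p_x * q * v^(k+1)
With constant q=0.022, v=0.925926
Sum = 0.135708
NSP = 300063 * 0.135708
= 40720.8683


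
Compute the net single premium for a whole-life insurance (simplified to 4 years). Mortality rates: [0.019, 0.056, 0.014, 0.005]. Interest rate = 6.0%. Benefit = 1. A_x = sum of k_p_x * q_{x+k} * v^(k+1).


v = 0.943396
Year 0: k_p_x=1.0, q=0.019, term=0.017925
Year 1: k_p_x=0.981, q=0.056, term=0.048893
Year 2: k_p_x=0.926064, q=0.014, term=0.010886
Year 3: k_p_x=0.913099, q=0.005, term=0.003616
A_x = 0.0813


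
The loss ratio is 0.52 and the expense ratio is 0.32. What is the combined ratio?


Combined ratio = loss ratio + expense ratio
= 0.52 + 0.32
= 0.84


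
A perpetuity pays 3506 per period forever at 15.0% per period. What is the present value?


PV = PMT / i
= 3506 / 0.15
= 23373.3333


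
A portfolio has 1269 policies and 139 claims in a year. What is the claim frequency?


frequency = claims / policies
= 139 / 1269
= 0.1095


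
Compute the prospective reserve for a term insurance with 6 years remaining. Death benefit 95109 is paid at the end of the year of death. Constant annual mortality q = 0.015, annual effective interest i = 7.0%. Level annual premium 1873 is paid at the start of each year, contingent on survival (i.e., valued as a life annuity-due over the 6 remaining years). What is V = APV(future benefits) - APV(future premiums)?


v = 1/(1+i) = 0.934579
APV(future benefits) per unit = sum_{k=0}^{5} k_p_x * q * v^(k+1) = 0.069075
APV(future benefits) = 95109 * 0.069075 = 6569.6398
Life annuity-due factor ä_{x:6} = sum_{k=0}^{5} k_p_x * v^k = 4.927339
APV(future premiums) = 1873 * 4.927339 = 9228.9064
V = 6569.6398 - 9228.9064
= -2659.2666


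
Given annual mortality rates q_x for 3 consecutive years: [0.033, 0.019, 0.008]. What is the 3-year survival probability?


p_k = 1 - q_k for each year
Survival = product of (1 - q_k)
= 0.967 * 0.981 * 0.992
= 0.941


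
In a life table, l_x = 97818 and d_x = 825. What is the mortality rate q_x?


q_x = d_x / l_x
= 825 / 97818
= 0.0084


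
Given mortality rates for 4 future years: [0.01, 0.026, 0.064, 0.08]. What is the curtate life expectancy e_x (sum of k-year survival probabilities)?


e_x = sum_{k=1}^{n} k_p_x
k_p_x values:
  1_p_x = 0.99
  2_p_x = 0.96426
  3_p_x = 0.902547
  4_p_x = 0.830344
e_x = 3.6872


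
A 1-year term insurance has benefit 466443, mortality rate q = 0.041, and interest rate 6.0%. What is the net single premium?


NSP = benefit * q * v
v = 1/(1+i) = 0.943396
NSP = 466443 * 0.041 * 0.943396
= 18041.6632


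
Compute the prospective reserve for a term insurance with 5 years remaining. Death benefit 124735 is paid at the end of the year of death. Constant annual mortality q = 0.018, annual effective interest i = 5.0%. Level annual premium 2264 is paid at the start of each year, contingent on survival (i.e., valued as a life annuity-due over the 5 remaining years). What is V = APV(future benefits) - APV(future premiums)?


v = 1/(1+i) = 0.952381
APV(future benefits) per unit = sum_{k=0}^{4} k_p_x * q * v^(k+1) = 0.075308
APV(future benefits) = 124735 * 0.075308 = 9393.5751
Life annuity-due factor ä_{x:5} = sum_{k=0}^{4} k_p_x * v^k = 4.392981
APV(future premiums) = 2264 * 4.392981 = 9945.7101
V = 9393.5751 - 9945.7101
= -552.135


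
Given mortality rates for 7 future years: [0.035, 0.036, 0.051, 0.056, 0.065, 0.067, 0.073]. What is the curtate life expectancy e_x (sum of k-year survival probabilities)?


e_x = sum_{k=1}^{n} k_p_x
k_p_x values:
  1_p_x = 0.965
  2_p_x = 0.93026
  3_p_x = 0.882817
  4_p_x = 0.833379
  5_p_x = 0.779209
  6_p_x = 0.727002
  7_p_x = 0.673931
e_x = 5.7916


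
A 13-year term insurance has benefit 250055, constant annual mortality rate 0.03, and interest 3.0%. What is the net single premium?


NSP = benefit * sum_{k=0}^{n-1} k_p_x * q * v^(k+1)
With constant q=0.03, v=0.970874
Sum = 0.270851
NSP = 250055 * 0.270851
= 67727.5594


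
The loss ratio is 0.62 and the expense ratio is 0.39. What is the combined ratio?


Combined ratio = loss ratio + expense ratio
= 0.62 + 0.39
= 1.01


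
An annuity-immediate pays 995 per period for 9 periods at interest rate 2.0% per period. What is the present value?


PV = PMT * (1 - (1+i)^(-n)) / i
= 995 * (1 - (1+0.02)^(-9)) / 0.02
= 995 * (1 - 0.836755) / 0.02
= 995 * 8.162237
= 8121.4255


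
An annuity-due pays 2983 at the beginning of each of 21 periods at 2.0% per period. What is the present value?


PV_due = PMT * (1-(1+i)^(-n))/i * (1+i)
PV_immediate = 50744.4369
PV_due = 50744.4369 * 1.02
= 51759.3257


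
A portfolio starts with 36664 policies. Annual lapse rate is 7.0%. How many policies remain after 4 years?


remaining = initial * (1 - lapse)^years
= 36664 * (1 - 0.07)^4
= 36664 * 0.748052
= 27426.5789


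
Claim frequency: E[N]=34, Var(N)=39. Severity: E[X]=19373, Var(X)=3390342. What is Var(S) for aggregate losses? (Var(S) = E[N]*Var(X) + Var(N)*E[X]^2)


Var(S) = E[N]*Var(X) + Var(N)*E[X]^2
= 34*3390342 + 39*19373^2
= 115271628 + 14637212031
= 1.4752e+10


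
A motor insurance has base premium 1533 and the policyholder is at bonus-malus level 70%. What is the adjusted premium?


adjusted = base * BM_level / 100
= 1533 * 70 / 100
= 1533 * 0.7
= 1073.1


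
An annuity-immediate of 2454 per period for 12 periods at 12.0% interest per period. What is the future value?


FV = PMT * ((1+i)^n - 1) / i
= 2454 * ((1.12)^12 - 1) / 0.12
= 2454 * (3.895976 - 1) / 0.12
= 59222.709


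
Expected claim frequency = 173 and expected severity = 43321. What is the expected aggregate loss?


E[S] = E[N] * E[X]
= 173 * 43321
= 7.4945e+06


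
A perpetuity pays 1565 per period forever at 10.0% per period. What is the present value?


PV = PMT / i
= 1565 / 0.1
= 15650.0


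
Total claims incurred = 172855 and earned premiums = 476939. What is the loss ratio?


Loss ratio = claims / premiums
= 172855 / 476939
= 0.3624


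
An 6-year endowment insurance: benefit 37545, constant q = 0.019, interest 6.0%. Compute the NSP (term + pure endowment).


Term component = 3356.2264
Pure endowment = 6_p_x * v^6 * benefit = 0.89128 * 0.704961 * 37545 = 23590.1641
NSP = 26946.3904


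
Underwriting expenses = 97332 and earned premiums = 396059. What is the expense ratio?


Expense ratio = expenses / premiums
= 97332 / 396059
= 0.2458


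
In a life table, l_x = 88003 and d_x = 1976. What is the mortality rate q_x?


q_x = d_x / l_x
= 1976 / 88003
= 0.0225


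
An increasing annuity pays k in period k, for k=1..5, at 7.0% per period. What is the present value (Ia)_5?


(Ia)_n = sum_{k=1}^{n} k * v^k, v = 1/(1+i)
v = 0.934579
Sum computed term by term:
(Ia)_5 = 11.7469


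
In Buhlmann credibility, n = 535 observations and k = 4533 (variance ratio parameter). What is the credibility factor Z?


Z = n / (n + k)
= 535 / (535 + 4533)
= 535 / 5068
= 0.1056


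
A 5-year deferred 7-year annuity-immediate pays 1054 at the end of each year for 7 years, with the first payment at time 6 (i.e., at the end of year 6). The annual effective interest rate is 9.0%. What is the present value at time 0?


PV at time 5 of the 7-year annuity-immediate:
a_n = 1054 * (1-(1+0.09)^(-7))/0.09 = 5304.7323
Discount back 5 years to time 0:
PV = 5304.7323 * (1+0.09)^(-5)
= 5304.7323 * 0.649931
= 3447.712


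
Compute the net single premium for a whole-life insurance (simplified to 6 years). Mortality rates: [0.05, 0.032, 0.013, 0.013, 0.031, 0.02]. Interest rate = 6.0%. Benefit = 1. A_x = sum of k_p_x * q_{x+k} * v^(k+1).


v = 0.943396
Year 0: k_p_x=1.0, q=0.05, term=0.04717
Year 1: k_p_x=0.95, q=0.032, term=0.027056
Year 2: k_p_x=0.9196, q=0.013, term=0.010037
Year 3: k_p_x=0.907645, q=0.013, term=0.009346
Year 4: k_p_x=0.895846, q=0.031, term=0.020752
Year 5: k_p_x=0.868075, q=0.02, term=0.012239
A_x = 0.1266


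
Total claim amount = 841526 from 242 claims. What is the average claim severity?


severity = total / number
= 841526 / 242
= 3477.3802


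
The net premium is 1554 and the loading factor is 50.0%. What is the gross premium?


Gross = net * (1 + loading)
= 1554 * (1 + 0.5)
= 1554 * 1.5
= 2331.0


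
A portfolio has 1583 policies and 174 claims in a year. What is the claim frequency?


frequency = claims / policies
= 174 / 1583
= 0.1099


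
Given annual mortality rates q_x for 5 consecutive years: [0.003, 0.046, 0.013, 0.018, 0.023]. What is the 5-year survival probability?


p_k = 1 - q_k for each year
Survival = product of (1 - q_k)
= 0.997 * 0.954 * 0.987 * 0.982 * 0.977
= 0.9007


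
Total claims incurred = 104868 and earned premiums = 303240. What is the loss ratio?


Loss ratio = claims / premiums
= 104868 / 303240
= 0.3458


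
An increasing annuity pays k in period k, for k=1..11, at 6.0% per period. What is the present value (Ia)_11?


(Ia)_n = sum_{k=1}^{n} k * v^k, v = 1/(1+i)
v = 0.943396
Sum computed term by term:
(Ia)_11 = 42.7571


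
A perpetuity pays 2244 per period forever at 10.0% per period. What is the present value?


PV = PMT / i
= 2244 / 0.1
= 22440.0


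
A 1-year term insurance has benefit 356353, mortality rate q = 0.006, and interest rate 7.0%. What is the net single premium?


NSP = benefit * q * v
v = 1/(1+i) = 0.934579
NSP = 356353 * 0.006 * 0.934579
= 1998.2411


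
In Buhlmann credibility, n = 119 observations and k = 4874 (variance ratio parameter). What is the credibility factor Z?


Z = n / (n + k)
= 119 / (119 + 4874)
= 119 / 4993
= 0.0238


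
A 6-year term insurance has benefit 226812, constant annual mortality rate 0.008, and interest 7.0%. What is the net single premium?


NSP = benefit * sum_{k=0}^{n-1} k_p_x * q * v^(k+1)
With constant q=0.008, v=0.934579
Sum = 0.037437
NSP = 226812 * 0.037437
= 8491.127


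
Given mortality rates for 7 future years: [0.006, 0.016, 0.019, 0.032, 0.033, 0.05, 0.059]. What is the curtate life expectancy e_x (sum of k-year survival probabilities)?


e_x = sum_{k=1}^{n} k_p_x
k_p_x values:
  1_p_x = 0.994
  2_p_x = 0.978096
  3_p_x = 0.959512
  4_p_x = 0.928808
  5_p_x = 0.898157
  6_p_x = 0.853249
  7_p_x = 0.802908
e_x = 6.4147


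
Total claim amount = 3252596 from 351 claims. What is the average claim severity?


severity = total / number
= 3252596 / 351
= 9266.6553


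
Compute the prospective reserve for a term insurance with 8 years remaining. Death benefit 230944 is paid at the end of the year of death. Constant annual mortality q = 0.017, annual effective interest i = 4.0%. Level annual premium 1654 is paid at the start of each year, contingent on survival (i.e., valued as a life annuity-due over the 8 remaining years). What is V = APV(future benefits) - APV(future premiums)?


v = 1/(1+i) = 0.961538
APV(future benefits) per unit = sum_{k=0}^{7} k_p_x * q * v^(k+1) = 0.108254
APV(future benefits) = 230944 * 0.108254 = 25000.5045
Life annuity-due factor ä_{x:8} = sum_{k=0}^{7} k_p_x * v^k = 6.622569
APV(future premiums) = 1654 * 6.622569 = 10953.7295
V = 25000.5045 - 10953.7295
= 14046.775
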